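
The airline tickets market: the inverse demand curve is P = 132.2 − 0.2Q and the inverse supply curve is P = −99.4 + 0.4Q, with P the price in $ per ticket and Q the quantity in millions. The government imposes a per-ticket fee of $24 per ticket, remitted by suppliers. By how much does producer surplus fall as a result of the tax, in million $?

Producer surplus falls by $5856 million.

Rewrite in direct form: Qd = 661 − 5P and Qs = 2.5P + 248.5.
Before the tax: set 661 − 5P = 2.5P + 248.5 → P* = $55, Q* = 386.
With the tax collected from suppliers, supply shifts: Qs = 2.5(P − 24) + 248.5.
Solving gives Q = 346 with buyers paying $63 and suppliers receiving $39 (the $24 wedge).
ΔPS is the trapezoid between Q = 346 and Q = 386 of height $16: ½ · (386 + 346) · 16 = $5856.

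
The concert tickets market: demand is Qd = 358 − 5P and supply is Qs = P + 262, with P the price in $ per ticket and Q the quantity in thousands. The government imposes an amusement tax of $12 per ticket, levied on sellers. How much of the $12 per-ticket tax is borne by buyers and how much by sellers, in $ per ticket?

Buyers bear $2 per ticket; sellers bear $10 per ticket.

Before the tax: set 358 − 5P = P + 262 → P* = $16, Q* = 278.
With the tax collected from sellers, supply shifts: Qs = (P − 12) + 262.
Solving gives Q = 268 with buyers paying $18 and sellers receiving $6 (the $12 wedge).
Burden on buyers: $2; on sellers: $10. (They sum to $12.)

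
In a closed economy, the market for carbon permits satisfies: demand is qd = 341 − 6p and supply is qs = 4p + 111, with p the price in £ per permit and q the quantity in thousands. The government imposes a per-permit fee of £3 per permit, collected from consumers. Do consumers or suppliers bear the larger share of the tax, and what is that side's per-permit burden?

Before the tax: set 341 − 6p = 4p + 111 → p* = £23, q* = 203.
With the tax collected from consumers, demand (in seller-price terms) shifts: qd = 341 − 6(p + 3).
New equilibrium: consumers pay £24.2, suppliers receive £21.2, q = 195.8. (Wedge: pb − ps = 3.)
Per-permit burden: consumers £1.2, suppliers £1.8.
Suppliers take the larger share because supply is less price-elastic here (demand slope 6 vs supply slope 4).
The less price-elastic side of the market bears the larger share of a per-unit tax.

Suppliers bear the larger share: £1.8 per permit.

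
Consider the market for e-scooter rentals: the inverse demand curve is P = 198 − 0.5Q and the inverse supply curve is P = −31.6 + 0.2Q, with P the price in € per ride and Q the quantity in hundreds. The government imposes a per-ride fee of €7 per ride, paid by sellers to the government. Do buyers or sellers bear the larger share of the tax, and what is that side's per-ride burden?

Buyers bear the larger share: €5 per ride.

Inverting to Q(P) form: Qd = 396 − 2P; Qs = 5P + 158.
Before the tax: set 396 − 2P = 5P + 158 → P* = €34, Q* = 328.
With the tax collected from sellers, supply shifts: Qs = 5(P − 7) + 158.
Solving gives Q = 318 with buyers paying €39 and sellers receiving €32 (the €7 wedge).
Per-ride burden: buyers €5, sellers €2.
Buyers take the larger share because demand is less price-elastic here (demand slope 2 vs supply slope 5).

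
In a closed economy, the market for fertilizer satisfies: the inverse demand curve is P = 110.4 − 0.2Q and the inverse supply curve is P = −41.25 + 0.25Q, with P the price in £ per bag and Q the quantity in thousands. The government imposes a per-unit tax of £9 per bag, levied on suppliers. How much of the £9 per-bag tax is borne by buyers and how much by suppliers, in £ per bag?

Buyers bear £4 per bag; suppliers bear £5 per bag.

Inverting to Q(P) form: Qd = 552 − 5P; Qs = 4P + 165.
Without the tax, 552 − 5P = 4P + 165 gives 9P = 387, so P* = £43 and Q* = 337.
With the tax collected from suppliers, supply shifts: Qs = 4(P − 9) + 165.
New equilibrium: buyers pay £47, suppliers receive £38, Q = 317. (Wedge: Pb − Ps = 9.)
Burden on buyers: £4; on suppliers: £5. (They sum to £9.)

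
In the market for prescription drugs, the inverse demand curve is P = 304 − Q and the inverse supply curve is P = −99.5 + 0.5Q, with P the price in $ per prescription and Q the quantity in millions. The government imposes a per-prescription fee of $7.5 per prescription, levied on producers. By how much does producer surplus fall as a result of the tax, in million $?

Producer surplus falls by $666.25 million.

Inverting to Q(P) form: Qd = 304 − P; Qs = 2P + 199.
Without the tax, 304 − P = 2P + 199 gives 3P = 105, so P* = $35 and Q* = 269.
With the tax collected from producers, supply shifts: Qs = 2(P − 7.5) + 199.
New equilibrium: consumers pay $40, producers receive $32.5, Q = 264. (Wedge: Pb − Ps = 7.5.)
ΔPS is the trapezoid between Q = 264 and Q = 269 of height $2.5: ½ · (269 + 264) · 2.5 = $666.25.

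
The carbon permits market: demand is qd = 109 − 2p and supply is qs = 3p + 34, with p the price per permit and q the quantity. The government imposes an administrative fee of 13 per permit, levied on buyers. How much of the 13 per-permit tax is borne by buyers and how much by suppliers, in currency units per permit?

Before the tax: set 109 − 2p = 3p + 34 → p* = 15, q* = 79.
With the tax collected from buyers, demand (in seller-price terms) shifts: qd = 109 − 2(p + 13).
Solving gives q = 63.4 with buyers paying 22.8 and suppliers receiving 9.8 (the 13 wedge).
Burden on buyers: 7.8; on suppliers: 5.2. (They sum to 13.)
The less price-elastic side of the market bears the larger share of a per-unit tax.

Buyers bear 7.8 per permit; suppliers bear 5.2 per permit.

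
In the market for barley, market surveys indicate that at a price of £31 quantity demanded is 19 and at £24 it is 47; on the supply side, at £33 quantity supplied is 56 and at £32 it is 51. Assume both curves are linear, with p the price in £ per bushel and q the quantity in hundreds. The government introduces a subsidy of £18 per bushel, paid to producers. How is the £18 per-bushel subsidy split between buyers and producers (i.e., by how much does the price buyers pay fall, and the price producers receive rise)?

Demand slope: (47 − 19)/(24 − 31) = -4, so qd = 143 − 4p.
Supply slope: (51 − 56)/(32 − 33) = 5, so qs = 5p − 109.
Without the subsidy, 143 − 4p = 5p − 109 gives 9p = 252, so p* = £28 and q* = 31.
With a per-unit subsidy paid to producers, each receives p + 18 per unit sold, so supply becomes qs = 5(p + 18) − 109.
Solving gives q = 71 with buyers paying £18 and producers receiving £36 (the £18 wedge).
Gain to buyers: £10; to producers: £8. (They sum to £18.)

Buyers gain £10 per bushel; producers gain £8 per bushel.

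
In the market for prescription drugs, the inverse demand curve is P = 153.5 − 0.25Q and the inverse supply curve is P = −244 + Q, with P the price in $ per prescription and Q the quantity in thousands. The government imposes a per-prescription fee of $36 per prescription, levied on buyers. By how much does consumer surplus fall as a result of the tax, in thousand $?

Consumer surplus falls by $2185.92 thousand.

Inverting to Q(P) form: Qd = 614 − 4P; Qs = P + 244.
Before the tax: set 614 − 4P = P + 244 → P* = $74, Q* = 318.
With the tax collected from buyers, demand (in seller-price terms) shifts: Qd = 614 − 4(P + 36).
Solving gives Q = 289.2 with buyers paying $81.2 and suppliers receiving $45.2 (the $36 wedge).
ΔCS is the trapezoid between Q = 289.2 and Q = 318 of height $7.2: ½ · (318 + 289.2) · 7.2 = $2185.92.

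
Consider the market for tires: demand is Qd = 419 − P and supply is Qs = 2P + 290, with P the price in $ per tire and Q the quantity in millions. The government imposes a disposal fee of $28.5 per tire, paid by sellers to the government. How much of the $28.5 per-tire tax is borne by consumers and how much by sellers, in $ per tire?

Consumers bear $19 per tire; sellers bear $9.5 per tire.

Without the tax, 419 − P = 2P + 290 gives 3P = 129, so P* = $43 and Q* = 376.
With the tax collected from sellers, supply shifts: Qs = 2(P − 28.5) + 290.
New equilibrium: consumers pay $62, sellers receive $33.5, Q = 357. (Wedge: Pb − Ps = 28.5.)
Burden on consumers: $19; on sellers: $9.5. (They sum to $28.5.)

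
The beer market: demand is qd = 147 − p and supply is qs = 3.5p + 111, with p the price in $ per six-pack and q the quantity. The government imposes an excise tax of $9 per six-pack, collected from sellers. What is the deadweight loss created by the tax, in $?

Without the tax, 147 − p = 3.5p + 111 gives 4.5p = 36, so p* = $8 and q* = 139.
With the tax collected from sellers, supply shifts: qs = 3.5(p − 9) + 111.
Solving gives q = 132 with consumers paying $15 and sellers receiving $6 (the $9 wedge).
Quantity falls by |ΔQ| = |139 − 132| = 7.
DWL = ½ · t · |ΔQ| = ½ · 9 · 7 = $31.5.

Deadweight loss = $31.5.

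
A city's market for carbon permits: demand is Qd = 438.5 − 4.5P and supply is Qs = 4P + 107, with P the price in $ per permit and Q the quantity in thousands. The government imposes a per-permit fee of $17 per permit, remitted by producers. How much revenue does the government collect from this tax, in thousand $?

Tax revenue = $3859 thousand.

Before the tax: set 438.5 − 4.5P = 4P + 107 → P* = $39, Q* = 263.
With the tax collected from producers, supply shifts: Qs = 4(P − 17) + 107.
Solving gives Q = 227 with buyers paying $47 and producers receiving $30 (the $17 wedge).
Revenue = t · Q = 17 · 227 = $3859.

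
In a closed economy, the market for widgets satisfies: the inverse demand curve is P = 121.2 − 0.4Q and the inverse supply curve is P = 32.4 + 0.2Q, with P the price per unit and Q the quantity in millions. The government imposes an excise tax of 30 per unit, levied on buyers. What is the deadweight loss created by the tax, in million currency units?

Inverting to Q(P) form: Qd = 303 − 2.5P; Qs = 5P − 162.
Without the tax, 303 − 2.5P = 5P − 162 gives 7.5P = 465, so P* = 62 and Q* = 148.
With the tax collected from buyers, demand (in seller-price terms) shifts: Qd = 303 − 2.5(P + 30).
Solving gives Q = 98 with buyers paying 82 and suppliers receiving 52 (the 30 wedge).
Quantity falls by |ΔQ| = |148 − 98| = 50.
DWL = ½ · t · |ΔQ| = ½ · 30 · 50 = 750.

Deadweight loss = 750 million.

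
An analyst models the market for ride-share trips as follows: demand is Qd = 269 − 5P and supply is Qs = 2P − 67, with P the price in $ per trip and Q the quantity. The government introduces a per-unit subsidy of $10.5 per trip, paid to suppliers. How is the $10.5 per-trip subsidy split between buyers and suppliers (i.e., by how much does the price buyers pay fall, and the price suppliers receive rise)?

Without the subsidy, 269 − 5P = 2P − 67 gives 7P = 336, so P* = $48 and Q* = 29.
With a per-unit subsidy paid to suppliers, each receives P + 10.5 per unit sold, so supply becomes Qs = 2(P + 10.5) − 67.
New equilibrium: buyers pay $45, suppliers receive $55.5, Q = 44. (Wedge: Pb − Ps = −10.5.)
Gain to buyers: $3; to suppliers: $7.5. (They sum to $10.5.)

Buyers gain $3 per trip; suppliers gain $7.5 per trip.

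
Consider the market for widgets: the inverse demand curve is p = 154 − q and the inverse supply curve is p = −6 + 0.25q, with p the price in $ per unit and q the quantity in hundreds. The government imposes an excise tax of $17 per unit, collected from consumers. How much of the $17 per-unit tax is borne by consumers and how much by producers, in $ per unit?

Consumers bear $13.6 per unit; producers bear $3.4 per unit.

Inverting to q(p) form: qd = 154 − p; qs = 4p + 24.
Before the tax: set 154 − p = 4p + 24 → p* = $26, q* = 128.
With the tax collected from consumers, demand (in seller-price terms) shifts: qd = 154 − (p + 17).
New equilibrium: consumers pay $39.6, producers receive $22.6, q = 114.4. (Wedge: pb − ps = 17.)
Burden on consumers: $13.6; on producers: $3.4. (They sum to $17.)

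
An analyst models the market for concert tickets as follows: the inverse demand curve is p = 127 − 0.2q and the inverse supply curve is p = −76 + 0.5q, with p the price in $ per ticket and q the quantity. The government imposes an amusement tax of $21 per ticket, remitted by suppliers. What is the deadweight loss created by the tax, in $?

Deadweight loss = $315.

Inverting to q(p) form: qd = 635 − 5p; qs = 2p + 152.
Without the tax, 635 − 5p = 2p + 152 gives 7p = 483, so p* = $69 and q* = 290.
With the tax collected from suppliers, supply shifts: qs = 2(p − 21) + 152.
Solving gives q = 260 with consumers paying $75 and suppliers receiving $54 (the $21 wedge).
Quantity falls by |ΔQ| = |290 − 260| = 30.
DWL = ½ · t · |ΔQ| = ½ · 21 · 30 = $315.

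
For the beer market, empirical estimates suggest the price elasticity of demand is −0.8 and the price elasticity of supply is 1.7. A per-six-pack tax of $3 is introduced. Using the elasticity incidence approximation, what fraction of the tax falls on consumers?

Incidence ratio: consumers' share ≈ εs / (εs + |εd|) = 1.7 / (1.7 + 0.8) = 0.68.
Supply is the more elastic side, so consumers bear the larger share.

Consumers' share ≈ 0.68.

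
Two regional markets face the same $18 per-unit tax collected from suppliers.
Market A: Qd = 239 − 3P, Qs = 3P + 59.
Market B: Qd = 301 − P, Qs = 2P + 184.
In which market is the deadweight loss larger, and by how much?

Market A: pre-tax P* = $30, Q* = 149; post-tax Q = 122; deadweight loss = $243.
Market B: pre-tax P* = $39, Q* = 262; post-tax Q = 250; deadweight loss = $108.
Difference: $243 vs $108 → market A is larger by $135.

Market A, by $135.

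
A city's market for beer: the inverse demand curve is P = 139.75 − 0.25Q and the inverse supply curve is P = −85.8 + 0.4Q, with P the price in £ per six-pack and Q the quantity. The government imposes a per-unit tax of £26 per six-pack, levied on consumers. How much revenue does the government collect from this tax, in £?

Tax revenue = £7982.

Rewrite in direct form: Qd = 559 − 4P and Qs = 2.5P + 214.5.
Before the tax: set 559 − 4P = 2.5P + 214.5 → P* = £53, Q* = 347.
With the tax collected from consumers, demand (in seller-price terms) shifts: Qd = 559 − 4(P + 26).
New equilibrium: consumers pay £63, sellers receive £37, Q = 307. (Wedge: Pb − Ps = 26.)
Revenue = t · Q = 26 · 307 = £7982.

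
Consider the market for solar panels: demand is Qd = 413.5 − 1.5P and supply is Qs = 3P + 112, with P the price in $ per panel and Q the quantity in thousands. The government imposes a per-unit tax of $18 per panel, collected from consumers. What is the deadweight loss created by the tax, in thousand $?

Deadweight loss = $162 thousand.

Without the tax, 413.5 − 1.5P = 3P + 112 gives 4.5P = 301.5, so P* = $67 and Q* = 313.
With the tax collected from consumers, demand (in seller-price terms) shifts: Qd = 413.5 − 1.5(P + 18).
Solving gives Q = 295 with consumers paying $79 and suppliers receiving $61 (the $18 wedge).
Quantity falls by |ΔQ| = |313 − 295| = 18.
DWL = ½ · t · |ΔQ| = ½ · 18 · 18 = $162.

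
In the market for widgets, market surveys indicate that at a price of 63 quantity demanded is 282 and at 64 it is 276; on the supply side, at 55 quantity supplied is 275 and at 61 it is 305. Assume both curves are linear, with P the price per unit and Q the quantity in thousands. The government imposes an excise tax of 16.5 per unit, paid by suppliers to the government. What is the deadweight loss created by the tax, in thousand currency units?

Demand slope: (276 − 282)/(64 − 63) = -6, so Qd = 660 − 6P.
Supply slope: (305 − 275)/(61 − 55) = 5, so Qs = 5P.
Before the tax: set 660 − 6P = 5P → P* = 60, Q* = 300.
With the tax collected from suppliers, supply shifts: Qs = 5(P − 16.5).
New equilibrium: buyers pay 67.5, suppliers receive 51, Q = 255. (Wedge: Pb − Ps = 16.5.)
Quantity falls by |ΔQ| = |300 − 255| = 45.
DWL = ½ · t · |ΔQ| = ½ · 16.5 · 45 = 371.25.

Deadweight loss = 371.25 thousand.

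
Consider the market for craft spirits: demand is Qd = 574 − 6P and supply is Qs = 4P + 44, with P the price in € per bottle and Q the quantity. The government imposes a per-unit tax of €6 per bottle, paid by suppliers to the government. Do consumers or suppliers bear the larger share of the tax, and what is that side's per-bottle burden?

Before the tax: set 574 − 6P = 4P + 44 → P* = €53, Q* = 256.
With the tax collected from suppliers, supply shifts: Qs = 4(P − 6) + 44.
New equilibrium: consumers pay €55.4, suppliers receive €49.4, Q = 241.6. (Wedge: Pb − Ps = 6.)
Per-bottle burden: consumers €2.4, suppliers €3.6.
Suppliers take the larger share because supply is less price-elastic here (demand slope 6 vs supply slope 4).
The less price-elastic side of the market bears the larger share of a per-unit tax.

Suppliers bear the larger share: €3.6 per bottle.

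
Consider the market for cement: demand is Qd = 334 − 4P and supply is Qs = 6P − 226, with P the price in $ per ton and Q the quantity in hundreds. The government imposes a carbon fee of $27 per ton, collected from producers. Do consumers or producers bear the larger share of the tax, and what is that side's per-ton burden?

Consumers bear the larger share: $16.2 per ton.

Without the tax, 334 − 4P = 6P − 226 gives 10P = 560, so P* = $56 and Q* = 110.
With the tax collected from producers, supply shifts: Qs = 6(P − 27) − 226.
Solving gives Q = 45.2 with consumers paying $72.2 and producers receiving $45.2 (the $27 wedge).
Per-ton burden: consumers $16.2, producers $10.8.
Consumers take the larger share because demand is less price-elastic here (demand slope 4 vs supply slope 6).
The less price-elastic side of the market bears the larger share of a per-unit tax.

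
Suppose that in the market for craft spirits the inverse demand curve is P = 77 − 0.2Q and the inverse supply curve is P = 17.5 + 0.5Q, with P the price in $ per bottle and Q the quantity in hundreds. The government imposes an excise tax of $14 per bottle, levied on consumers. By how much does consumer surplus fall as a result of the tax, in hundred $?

Rewrite in direct form: Qd = 385 − 5P and Qs = 2P − 35.
Without the tax, 385 − 5P = 2P − 35 gives 7P = 420, so P* = $60 and Q* = 85.
With the tax collected from consumers, demand (in seller-price terms) shifts: Qd = 385 − 5(P + 14).
Solving gives Q = 65 with consumers paying $64 and suppliers receiving $50 (the $14 wedge).
ΔCS is the trapezoid between Q = 65 and Q = 85 of height $4: ½ · (85 + 65) · 4 = $300.

Consumer surplus falls by $300 hundred.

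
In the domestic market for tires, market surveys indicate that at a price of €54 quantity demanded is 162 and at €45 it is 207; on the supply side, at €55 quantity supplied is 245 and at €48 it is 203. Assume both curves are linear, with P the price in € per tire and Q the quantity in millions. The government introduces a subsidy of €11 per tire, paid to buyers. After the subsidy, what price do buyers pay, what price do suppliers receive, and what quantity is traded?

Demand slope: (207 − 162)/(45 − 54) = -5, so Qd = 432 − 5P.
Supply slope: (203 − 245)/(48 − 55) = 6, so Qs = 6P − 85.
Without the subsidy, 432 − 5P = 6P − 85 gives 11P = 517, so P* = €47 and Q* = 197.
With a per-unit subsidy paid to buyers, each effectively pays P − 11, so demand becomes Qd = 432 − 5(P − 11).
New equilibrium: buyers pay €41, suppliers receive €52, Q = 227. (Wedge: Pb − Ps = −11.)

Buyers pay €41; suppliers receive €52; quantity = 227.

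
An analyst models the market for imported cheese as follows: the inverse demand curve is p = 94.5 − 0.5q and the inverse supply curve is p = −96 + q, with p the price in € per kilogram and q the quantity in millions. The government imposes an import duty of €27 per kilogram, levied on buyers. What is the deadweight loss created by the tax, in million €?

Inverting to q(p) form: qd = 189 − 2p; qs = p + 96.
Before the tax: set 189 − 2p = p + 96 → p* = €31, q* = 127.
With the tax collected from buyers, demand (in seller-price terms) shifts: qd = 189 − 2(p + 27).
New equilibrium: buyers pay €40, sellers receive €13, q = 109. (Wedge: pb − ps = 27.)
Quantity falls by |ΔQ| = |127 − 109| = 18.
DWL = ½ · t · |ΔQ| = ½ · 27 · 18 = €243.

Deadweight loss = €243 million.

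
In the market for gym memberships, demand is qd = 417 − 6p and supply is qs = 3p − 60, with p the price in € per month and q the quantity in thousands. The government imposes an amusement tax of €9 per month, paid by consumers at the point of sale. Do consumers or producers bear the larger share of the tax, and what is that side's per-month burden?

Without the tax, 417 − 6p = 3p − 60 gives 9p = 477, so p* = €53 and q* = 99.
With the tax collected from consumers, demand (in seller-price terms) shifts: qd = 417 − 6(p + 9).
New equilibrium: consumers pay €56, producers receive €47, q = 81. (Wedge: pb − ps = 9.)
Per-month burden: consumers €3, producers €6.
Producers take the larger share because supply is less price-elastic here (demand slope 6 vs supply slope 3).

Producers bear the larger share: €6 per month.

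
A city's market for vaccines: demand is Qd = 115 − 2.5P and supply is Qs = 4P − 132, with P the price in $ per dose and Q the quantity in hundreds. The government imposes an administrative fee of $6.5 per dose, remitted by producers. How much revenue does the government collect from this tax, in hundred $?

Tax revenue = $65 hundred.

Before the tax: set 115 − 2.5P = 4P − 132 → P* = $38, Q* = 20.
With the tax collected from producers, supply shifts: Qs = 4(P − 6.5) − 132.
New equilibrium: buyers pay $42, producers receive $35.5, Q = 10. (Wedge: Pb − Ps = 6.5.)
Revenue = t · Q = 6.5 · 10 = $65.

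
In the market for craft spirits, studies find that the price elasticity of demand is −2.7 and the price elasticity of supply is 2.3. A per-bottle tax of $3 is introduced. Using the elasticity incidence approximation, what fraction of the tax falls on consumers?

Consumers' share ≈ 0.46.

Incidence ratio: consumers' share ≈ εs / (εs + |εd|) = 2.3 / (2.3 + 2.7) = 0.46.
Supply is the less elastic side, so consumers bear the smaller share.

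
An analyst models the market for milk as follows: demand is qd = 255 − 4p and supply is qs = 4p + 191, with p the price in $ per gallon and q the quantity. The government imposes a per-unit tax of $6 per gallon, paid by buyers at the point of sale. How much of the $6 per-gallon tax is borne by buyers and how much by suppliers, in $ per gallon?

Before the tax: set 255 − 4p = 4p + 191 → p* = $8, q* = 223.
With the tax collected from buyers, demand (in seller-price terms) shifts: qd = 255 − 4(p + 6).
New equilibrium: buyers pay $11, suppliers receive $5, q = 211. (Wedge: pb − ps = 6.)
Burden on buyers: $3; on suppliers: $3. (They sum to $6.)
The less price-elastic side of the market bears the larger share of a per-unit tax.

Buyers bear $3 per gallon; suppliers bear $3 per gallon.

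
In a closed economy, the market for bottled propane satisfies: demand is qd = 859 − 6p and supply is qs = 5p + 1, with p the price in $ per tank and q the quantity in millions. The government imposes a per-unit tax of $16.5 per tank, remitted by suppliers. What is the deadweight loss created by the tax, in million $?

Without the tax, 859 − 6p = 5p + 1 gives 11p = 858, so p* = $78 and q* = 391.
With the tax collected from suppliers, supply shifts: qs = 5(p − 16.5) + 1.
Solving gives q = 346 with buyers paying $85.5 and suppliers receiving $69 (the $16.5 wedge).
Quantity falls by |ΔQ| = |391 − 346| = 45.
DWL = ½ · t · |ΔQ| = ½ · 16.5 · 45 = $371.25.

Deadweight loss = $371.25 million.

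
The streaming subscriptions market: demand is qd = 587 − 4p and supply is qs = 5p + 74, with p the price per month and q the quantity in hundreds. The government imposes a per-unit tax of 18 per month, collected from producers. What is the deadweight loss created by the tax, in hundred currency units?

Without the tax, 587 − 4p = 5p + 74 gives 9p = 513, so p* = 57 and q* = 359.
With the tax collected from producers, supply shifts: qs = 5(p − 18) + 74.
Solving gives q = 319 with consumers paying 67 and producers receiving 49 (the 18 wedge).
Quantity falls by |ΔQ| = |359 − 319| = 40.
DWL = ½ · t · |ΔQ| = ½ · 18 · 40 = 360.

Deadweight loss = 360 hundred.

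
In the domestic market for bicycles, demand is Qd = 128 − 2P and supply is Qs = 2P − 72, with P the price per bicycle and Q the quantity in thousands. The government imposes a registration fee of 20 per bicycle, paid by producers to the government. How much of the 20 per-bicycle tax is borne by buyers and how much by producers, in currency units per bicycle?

Without the tax, 128 − 2P = 2P − 72 gives 4P = 200, so P* = 50 and Q* = 28.
With the tax collected from producers, supply shifts: Qs = 2(P − 20) − 72.
Solving gives Q = 8 with buyers paying 60 and producers receiving 40 (the 20 wedge).
Burden on buyers: 10; on producers: 10. (They sum to 20.)
The less price-elastic side of the market bears the larger share of a per-unit tax.

Buyers bear 10 per bicycle; producers bear 10 per bicycle.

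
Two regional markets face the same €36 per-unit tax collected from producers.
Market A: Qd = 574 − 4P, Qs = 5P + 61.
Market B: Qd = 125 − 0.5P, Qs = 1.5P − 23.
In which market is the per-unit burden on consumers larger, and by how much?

Market A: pre-tax P* = €57, Q* = 346; post-tax Q = 266; per-unit burden on consumers = €20.
Market B: pre-tax P* = €74, Q* = 88; post-tax Q = 74.5; per-unit burden on consumers = €27.
Difference: €20 vs €27 → market B is larger by €7.

Market B, by €7.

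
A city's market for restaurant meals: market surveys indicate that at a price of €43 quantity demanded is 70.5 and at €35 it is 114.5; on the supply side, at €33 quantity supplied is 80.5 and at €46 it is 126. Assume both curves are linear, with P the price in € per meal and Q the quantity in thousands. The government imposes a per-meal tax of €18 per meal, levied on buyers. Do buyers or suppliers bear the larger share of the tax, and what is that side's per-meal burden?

Demand slope: (114.5 − 70.5)/(35 − 43) = -5.5, so Qd = 307 − 5.5P.
Supply slope: (126 − 80.5)/(46 − 33) = 3.5, so Qs = 3.5P − 35.
Before the tax: set 307 − 5.5P = 3.5P − 35 → P* = €38, Q* = 98.
With the tax collected from buyers, demand (in seller-price terms) shifts: Qd = 307 − 5.5(P + 18).
New equilibrium: buyers pay €45, suppliers receive €27, Q = 59.5. (Wedge: Pb − Ps = 18.)
Per-meal burden: buyers €7, suppliers €11.
Suppliers take the larger share because supply is less price-elastic here (demand slope 5.5 vs supply slope 3.5).
The less price-elastic side of the market bears the larger share of a per-unit tax.

Suppliers bear the larger share: €11 per meal.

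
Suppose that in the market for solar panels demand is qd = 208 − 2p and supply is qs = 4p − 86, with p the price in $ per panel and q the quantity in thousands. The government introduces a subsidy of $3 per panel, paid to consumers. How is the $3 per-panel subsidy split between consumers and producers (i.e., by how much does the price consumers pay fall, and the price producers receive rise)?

Consumers gain $2 per panel; producers gain $1 per panel.

Without the subsidy, 208 − 2p = 4p − 86 gives 6p = 294, so p* = $49 and q* = 110.
With a per-unit subsidy paid to consumers, each effectively pays p − 3, so demand becomes qd = 208 − 2(p − 3).
Solving gives q = 114 with consumers paying $47 and producers receiving $50 (the $3 wedge).
Gain to consumers: $2; to producers: $1. (They sum to $3.)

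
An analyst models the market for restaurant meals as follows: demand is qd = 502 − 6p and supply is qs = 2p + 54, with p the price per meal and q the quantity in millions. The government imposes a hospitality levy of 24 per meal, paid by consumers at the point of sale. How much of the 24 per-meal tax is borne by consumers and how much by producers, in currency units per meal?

Before the tax: set 502 − 6p = 2p + 54 → p* = 56, q* = 166.
With the tax collected from consumers, demand (in seller-price terms) shifts: qd = 502 − 6(p + 24).
New equilibrium: consumers pay 62, producers receive 38, q = 130. (Wedge: pb − ps = 24.)
Burden on consumers: 6; on producers: 18. (They sum to 24.)

Consumers bear 6 per meal; producers bear 18 per meal.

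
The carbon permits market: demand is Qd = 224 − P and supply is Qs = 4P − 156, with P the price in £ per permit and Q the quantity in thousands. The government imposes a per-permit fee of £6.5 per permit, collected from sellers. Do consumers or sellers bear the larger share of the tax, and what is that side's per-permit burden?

Before the tax: set 224 − P = 4P − 156 → P* = £76, Q* = 148.
With the tax collected from sellers, supply shifts: Qs = 4(P − 6.5) − 156.
New equilibrium: consumers pay £81.2, sellers receive £74.7, Q = 142.8. (Wedge: Pb − Ps = 6.5.)
Per-permit burden: consumers £5.2, sellers £1.3.
Consumers take the larger share because demand is less price-elastic here (demand slope 1 vs supply slope 4).

Consumers bear the larger share: £5.2 per permit.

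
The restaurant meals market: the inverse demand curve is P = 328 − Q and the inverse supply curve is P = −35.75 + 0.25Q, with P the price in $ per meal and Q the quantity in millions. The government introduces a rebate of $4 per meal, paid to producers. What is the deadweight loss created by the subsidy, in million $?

Inverting to Q(P) form: Qd = 328 − P; Qs = 4P + 143.
Before the subsidy: set 328 − P = 4P + 143 → P* = $37, Q* = 291.
With a per-unit subsidy paid to producers, each receives P + 4 per unit sold, so supply becomes Qs = 4(P + 4) + 143.
Solving gives Q = 294.2 with buyers paying $33.8 and producers receiving $37.8 (the $4 wedge).
Quantity rises by |ΔQ| = |291 − 294.2| = 3.2.
DWL = ½ · t · |ΔQ| = ½ · 4 · 3.2 = $6.4.

Deadweight loss = $6.4 million.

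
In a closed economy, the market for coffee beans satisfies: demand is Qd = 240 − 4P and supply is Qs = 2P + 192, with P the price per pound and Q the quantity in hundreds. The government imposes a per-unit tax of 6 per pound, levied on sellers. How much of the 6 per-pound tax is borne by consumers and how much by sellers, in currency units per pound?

Before the tax: set 240 − 4P = 2P + 192 → P* = 8, Q* = 208.
With the tax collected from sellers, supply shifts: Qs = 2(P − 6) + 192.
Solving gives Q = 200 with consumers paying 10 and sellers receiving 4 (the 6 wedge).
Burden on consumers: 2; on sellers: 4. (They sum to 6.)

Consumers bear 2 per pound; sellers bear 4 per pound.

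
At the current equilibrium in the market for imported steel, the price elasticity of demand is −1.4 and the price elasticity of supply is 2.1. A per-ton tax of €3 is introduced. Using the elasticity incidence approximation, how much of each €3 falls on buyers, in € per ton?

Incidence ratio: buyers' share ≈ εs / (εs + |εd|) = 2.1 / (2.1 + 1.4) = 0.6.
So buyers bear ≈ 0.6 × €3 = €1.8; producers bear €1.2.

Buyers bear ≈ €1.8 per ton.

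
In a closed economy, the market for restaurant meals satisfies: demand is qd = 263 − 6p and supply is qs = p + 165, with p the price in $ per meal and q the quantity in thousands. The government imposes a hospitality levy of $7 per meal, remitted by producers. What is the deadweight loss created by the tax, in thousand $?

Deadweight loss = $21 thousand.

Without the tax, 263 − 6p = p + 165 gives 7p = 98, so p* = $14 and q* = 179.
With the tax collected from producers, supply shifts: qs = (p − 7) + 165.
New equilibrium: buyers pay $15, producers receive $8, q = 173. (Wedge: pb − ps = 7.)
Quantity falls by |ΔQ| = |179 − 173| = 6.
DWL = ½ · t · |ΔQ| = ½ · 7 · 6 = $21.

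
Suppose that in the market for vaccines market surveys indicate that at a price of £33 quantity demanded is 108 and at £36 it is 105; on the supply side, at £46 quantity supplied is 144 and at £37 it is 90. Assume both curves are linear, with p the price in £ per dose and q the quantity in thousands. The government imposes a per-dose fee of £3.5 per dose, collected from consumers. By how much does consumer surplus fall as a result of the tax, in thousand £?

Consumer surplus falls by £301.5 thousand.

Demand slope: (105 − 108)/(36 − 33) = -1, so qd = 141 − p.
Supply slope: (90 − 144)/(37 − 46) = 6, so qs = 6p − 132.
Without the tax, 141 − p = 6p − 132 gives 7p = 273, so p* = £39 and q* = 102.
With the tax collected from consumers, demand (in seller-price terms) shifts: qd = 141 − (p + 3.5).
New equilibrium: consumers pay £42, suppliers receive £38.5, q = 99. (Wedge: pb − ps = 3.5.)
ΔCS is the trapezoid between Q = 99 and Q = 102 of height £3: ½ · (102 + 99) · 3 = £301.5.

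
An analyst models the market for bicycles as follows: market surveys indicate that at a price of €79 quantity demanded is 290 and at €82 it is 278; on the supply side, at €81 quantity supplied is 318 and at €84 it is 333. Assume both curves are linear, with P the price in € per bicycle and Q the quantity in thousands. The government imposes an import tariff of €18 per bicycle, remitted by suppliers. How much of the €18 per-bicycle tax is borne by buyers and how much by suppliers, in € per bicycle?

Demand slope: (278 − 290)/(82 − 79) = -4, so Qd = 606 − 4P.
Supply slope: (333 − 318)/(84 − 81) = 5, so Qs = 5P − 87.
Before the tax: set 606 − 4P = 5P − 87 → P* = €77, Q* = 298.
With the tax collected from suppliers, supply shifts: Qs = 5(P − 18) − 87.
Solving gives Q = 258 with buyers paying €87 and suppliers receiving €69 (the €18 wedge).
Burden on buyers: €10; on suppliers: €8. (They sum to €18.)
The less price-elastic side of the market bears the larger share of a per-unit tax.

Buyers bear €10 per bicycle; suppliers bear €8 per bicycle.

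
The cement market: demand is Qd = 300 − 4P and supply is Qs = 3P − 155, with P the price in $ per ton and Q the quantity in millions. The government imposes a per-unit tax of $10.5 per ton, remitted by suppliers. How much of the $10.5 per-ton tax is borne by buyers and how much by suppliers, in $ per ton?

Buyers bear $4.5 per ton; suppliers bear $6 per ton.

Before the tax: set 300 − 4P = 3P − 155 → P* = $65, Q* = 40.
With the tax collected from suppliers, supply shifts: Qs = 3(P − 10.5) − 155.
New equilibrium: buyers pay $69.5, suppliers receive $59, Q = 22. (Wedge: Pb − Ps = 10.5.)
Burden on buyers: $4.5; on suppliers: $6. (They sum to $10.5.)
The less price-elastic side of the market bears the larger share of a per-unit tax.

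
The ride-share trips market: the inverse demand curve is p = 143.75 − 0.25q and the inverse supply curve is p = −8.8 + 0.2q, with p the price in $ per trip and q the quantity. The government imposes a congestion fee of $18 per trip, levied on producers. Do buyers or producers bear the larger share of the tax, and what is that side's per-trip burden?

Rewrite in direct form: qd = 575 − 4p and qs = 5p + 44.
Before the tax: set 575 − 4p = 5p + 44 → p* = $59, q* = 339.
With the tax collected from producers, supply shifts: qs = 5(p − 18) + 44.
New equilibrium: buyers pay $69, producers receive $51, q = 299. (Wedge: pb − ps = 18.)
Per-trip burden: buyers $10, producers $8.
Buyers take the larger share because demand is less price-elastic here (demand slope 4 vs supply slope 5).
The less price-elastic side of the market bears the larger share of a per-unit tax.

Buyers bear the larger share: $10 per trip.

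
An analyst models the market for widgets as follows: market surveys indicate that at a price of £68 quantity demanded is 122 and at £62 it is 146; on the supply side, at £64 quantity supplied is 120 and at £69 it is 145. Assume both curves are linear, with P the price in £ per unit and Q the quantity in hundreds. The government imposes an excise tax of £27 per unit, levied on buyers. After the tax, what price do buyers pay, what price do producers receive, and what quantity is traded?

Buyers pay £81; producers receive £54; quantity = 70.

Demand slope: (146 − 122)/(62 − 68) = -4, so Qd = 394 − 4P.
Supply slope: (145 − 120)/(69 − 64) = 5, so Qs = 5P − 200.
Without the tax, 394 − 4P = 5P − 200 gives 9P = 594, so P* = £66 and Q* = 130.
With the tax collected from buyers, demand (in seller-price terms) shifts: Qd = 394 − 4(P + 27).
Solving gives Q = 70 with buyers paying £81 and producers receiving £54 (the £27 wedge).
The less price-elastic side of the market bears the larger share of a per-unit tax.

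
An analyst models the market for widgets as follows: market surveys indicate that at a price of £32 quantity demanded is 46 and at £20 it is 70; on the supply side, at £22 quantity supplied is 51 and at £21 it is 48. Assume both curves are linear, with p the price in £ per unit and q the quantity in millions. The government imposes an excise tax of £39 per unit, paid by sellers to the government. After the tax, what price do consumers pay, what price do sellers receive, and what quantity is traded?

Consumers pay £48.4; sellers receive £9.4; quantity = 13.2.

Demand slope: (70 − 46)/(20 − 32) = -2, so qd = 110 − 2p.
Supply slope: (48 − 51)/(21 − 22) = 3, so qs = 3p − 15.
Without the tax, 110 − 2p = 3p − 15 gives 5p = 125, so p* = £25 and q* = 60.
With the tax collected from sellers, supply shifts: qs = 3(p − 39) − 15.
New equilibrium: consumers pay £48.4, sellers receive £9.4, q = 13.2. (Wedge: pb − ps = 39.)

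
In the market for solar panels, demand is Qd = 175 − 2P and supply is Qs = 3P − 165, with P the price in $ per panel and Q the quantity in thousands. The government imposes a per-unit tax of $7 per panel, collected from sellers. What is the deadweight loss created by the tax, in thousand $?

Before the tax: set 175 − 2P = 3P − 165 → P* = $68, Q* = 39.
With the tax collected from sellers, supply shifts: Qs = 3(P − 7) − 165.
New equilibrium: buyers pay $72.2, sellers receive $65.2, Q = 30.6. (Wedge: Pb − Ps = 7.)
Quantity falls by |ΔQ| = |39 − 30.6| = 8.4.
DWL = ½ · t · |ΔQ| = ½ · 7 · 8.4 = $29.4.

Deadweight loss = $29.4 thousand.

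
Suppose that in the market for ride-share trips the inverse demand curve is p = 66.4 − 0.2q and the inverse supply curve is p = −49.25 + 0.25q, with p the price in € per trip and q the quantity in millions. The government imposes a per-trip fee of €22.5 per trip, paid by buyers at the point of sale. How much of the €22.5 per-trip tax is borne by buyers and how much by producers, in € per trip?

Inverting to q(p) form: qd = 332 − 5p; qs = 4p + 197.
Before the tax: set 332 − 5p = 4p + 197 → p* = €15, q* = 257.
With the tax collected from buyers, demand (in seller-price terms) shifts: qd = 332 − 5(p + 22.5).
New equilibrium: buyers pay €25, producers receive €2.5, q = 207. (Wedge: pb − ps = 22.5.)
Burden on buyers: €10; on producers: €12.5. (They sum to €22.5.)
The less price-elastic side of the market bears the larger share of a per-unit tax.

Buyers bear €10 per trip; producers bear €12.5 per trip.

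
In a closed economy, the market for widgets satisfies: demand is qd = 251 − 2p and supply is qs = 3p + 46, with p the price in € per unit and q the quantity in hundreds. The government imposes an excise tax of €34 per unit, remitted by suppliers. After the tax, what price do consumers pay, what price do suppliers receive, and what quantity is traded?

Consumers pay €61.4; suppliers receive €27.4; quantity = 128.2.

Before the tax: set 251 − 2p = 3p + 46 → p* = €41, q* = 169.
With the tax collected from suppliers, supply shifts: qs = 3(p − 34) + 46.
New equilibrium: consumers pay €61.4, suppliers receive €27.4, q = 128.2. (Wedge: pb − ps = 34.)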